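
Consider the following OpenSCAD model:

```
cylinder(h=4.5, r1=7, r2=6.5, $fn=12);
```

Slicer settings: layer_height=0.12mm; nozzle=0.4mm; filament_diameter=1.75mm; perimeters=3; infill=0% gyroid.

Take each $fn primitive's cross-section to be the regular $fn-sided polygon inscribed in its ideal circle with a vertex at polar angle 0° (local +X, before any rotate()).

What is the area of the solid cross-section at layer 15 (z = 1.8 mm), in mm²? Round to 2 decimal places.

At z = 1.8 mm: the cone contributes a regular 12-gon of circumradius 6.800 (interpolated between r1=7 and r2=6.5 at t=0.400) (area = (12/2)·6.800²·sin(360°/12) = 138.72 mm²). Overall, the cross-section is a single solid region. Net area = 138.72 mm².

138.72 mm²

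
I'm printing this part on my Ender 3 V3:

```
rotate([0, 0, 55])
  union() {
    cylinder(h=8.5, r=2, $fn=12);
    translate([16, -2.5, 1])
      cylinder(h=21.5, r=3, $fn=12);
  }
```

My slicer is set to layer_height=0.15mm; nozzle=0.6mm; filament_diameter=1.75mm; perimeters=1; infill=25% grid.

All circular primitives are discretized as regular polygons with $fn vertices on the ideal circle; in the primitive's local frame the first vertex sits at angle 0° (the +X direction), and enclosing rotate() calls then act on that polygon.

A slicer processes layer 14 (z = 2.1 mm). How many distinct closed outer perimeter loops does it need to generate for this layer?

At z = 2.1 mm: the r=2 cylinder contributes a regular 12-gon of circumradius 2; the r=3 cylinder at (16, -2.5) contributes a regular 12-gon of circumradius 3; Taking the union: the 2 present regions are separate (no shared area or edge), so areas and boundary lengths simply add and each stays a separate island — 2 connected regions; (rotated 55° about Z; rotation is an isometry so areas/perimeters/island counts are preserved). The result has 2 disconnected regions.

2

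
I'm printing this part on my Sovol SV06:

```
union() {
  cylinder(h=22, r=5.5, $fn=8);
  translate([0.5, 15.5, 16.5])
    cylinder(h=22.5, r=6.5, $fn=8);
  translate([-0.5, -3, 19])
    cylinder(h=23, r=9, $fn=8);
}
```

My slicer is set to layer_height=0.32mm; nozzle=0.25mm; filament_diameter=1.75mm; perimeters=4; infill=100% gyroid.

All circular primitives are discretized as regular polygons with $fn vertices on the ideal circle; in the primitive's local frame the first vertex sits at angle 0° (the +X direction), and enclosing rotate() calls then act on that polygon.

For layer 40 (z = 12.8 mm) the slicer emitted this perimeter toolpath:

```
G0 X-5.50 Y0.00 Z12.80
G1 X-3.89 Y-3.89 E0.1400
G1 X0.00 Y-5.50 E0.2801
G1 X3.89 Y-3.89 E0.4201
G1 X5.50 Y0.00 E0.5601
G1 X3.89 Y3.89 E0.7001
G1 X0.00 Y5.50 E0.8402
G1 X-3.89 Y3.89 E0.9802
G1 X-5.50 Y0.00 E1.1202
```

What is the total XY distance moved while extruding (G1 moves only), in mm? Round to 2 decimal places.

Sum the Euclidean lengths of each G1 segment: total = 33.68 mm.

33.68 mm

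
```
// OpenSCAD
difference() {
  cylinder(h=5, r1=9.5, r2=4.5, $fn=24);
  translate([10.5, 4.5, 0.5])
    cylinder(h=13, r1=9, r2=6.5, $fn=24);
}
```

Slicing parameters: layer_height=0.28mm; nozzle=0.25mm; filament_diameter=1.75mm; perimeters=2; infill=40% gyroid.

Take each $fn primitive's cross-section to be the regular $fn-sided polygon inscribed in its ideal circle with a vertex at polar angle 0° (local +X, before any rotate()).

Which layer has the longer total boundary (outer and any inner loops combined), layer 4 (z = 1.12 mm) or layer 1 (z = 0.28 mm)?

layer 1 (z = 0.28 mm)

Layer 4 (z = 1.12): the cone contributes a regular 24-gon of circumradius 8.380 (interpolated between r1=9.5 and r2=4.5 at t=0.224) (perimeter = 2·24·8.380·sin(180°/24) = 52.50 mm); the cone at (10.5, 4.5): at t=0.048 of its height the radius interpolates to r₁+(r₂−r₁)t = 8.881, giving a regular 24-gon of that circumradius (perimeter = 2·24·8.881·sin(180°/24) = 55.64 mm); After the difference (first − rest): starting from the cone, the cone at (10.5, 4.5) partially overlaps it — only the 50.85 mm² overlap (of its 244.95 mm²) is removed, clipping the outline — boundary = 52.29 mm. So its perimeter = 52.29 mm. Layer 1 (z = 0.28): the cone contributes a regular 24-gon of circumradius 9.220 (interpolated between r1=9.5 and r2=4.5 at t=0.056) (perimeter = 2·24·9.220·sin(180°/24) = 57.77 mm); the cone at (10.5, 4.5) is absent (z outside [0.5, 13.5]); Subtracting the remaining from the first: none of the subtracted shapes is present at this height, so the cone is unchanged — boundary = 57.77 mm. So its perimeter = 57.77 mm. Layer 1 is larger (57.77 vs 52.29 mm).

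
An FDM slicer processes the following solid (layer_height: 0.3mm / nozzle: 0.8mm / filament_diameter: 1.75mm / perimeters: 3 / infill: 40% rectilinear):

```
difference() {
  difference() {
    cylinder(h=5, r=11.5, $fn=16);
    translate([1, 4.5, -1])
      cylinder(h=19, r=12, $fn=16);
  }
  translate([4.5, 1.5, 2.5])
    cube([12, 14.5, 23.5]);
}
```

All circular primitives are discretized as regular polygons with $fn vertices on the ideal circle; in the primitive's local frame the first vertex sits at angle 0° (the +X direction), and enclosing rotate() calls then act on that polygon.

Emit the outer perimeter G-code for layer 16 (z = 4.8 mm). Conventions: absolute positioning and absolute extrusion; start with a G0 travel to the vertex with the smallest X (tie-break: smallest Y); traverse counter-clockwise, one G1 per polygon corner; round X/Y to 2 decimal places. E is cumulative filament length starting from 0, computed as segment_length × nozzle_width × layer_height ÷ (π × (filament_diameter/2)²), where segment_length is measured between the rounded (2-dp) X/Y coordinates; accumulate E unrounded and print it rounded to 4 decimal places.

At z = 4.8 mm: the r=11.5 cylinder contributes a regular 16-gon of circumradius 11.5; the cylinder at (1, 4.5): section is a regular 16-gon, circumradius r=12; After the difference (first − rest): starting from the r=11.5 cylinder, the r=12 cylinder at (1, 4.5) partially overlaps it — only the 316.00 mm² overlap (of its 440.85 mm²) is removed, clipping the outline — 1 connected region; the 12×14.5 cube at (4.5, 1.5) contributes its full rectangle; Taking the first minus the rest: starting from that combined region, the 12×14.5 cube at (4.5, 1.5) misses the remaining region (no effect) — 1 connected region. The outline is a single polygon with 16 vertices. Extrusion per mm of travel: 0.8 × 0.3 / (π × 0.875²) = 0.099780. Accumulating E over each segment gives final E = 6.8137.

G0 X-11.50 Y0.00 Z4.80
G1 X-10.62 Y-4.40 E0.4477
G1 X-8.13 Y-8.13 E0.8952
G1 X-4.40 Y-10.62 E1.3427
G1 X0.00 Y-11.50 E1.7904
G1 X4.40 Y-10.62 E2.2382
G1 X8.13 Y-8.13 E2.6857
G1 X10.62 Y-4.40 E3.1331
G1 X11.23 Y-1.38 E3.4406
G1 X9.49 Y-3.99 E3.7536
G1 X5.59 Y-6.59 E4.2213
G1 X1.00 Y-7.50 E4.6882
G1 X-3.59 Y-6.59 E5.1551
G1 X-7.49 Y-3.99 E5.6228
G1 X-10.09 Y-0.09 E6.0905
G1 X-10.80 Y3.51 E6.4566
G1 X-11.50 Y0.00 E6.8137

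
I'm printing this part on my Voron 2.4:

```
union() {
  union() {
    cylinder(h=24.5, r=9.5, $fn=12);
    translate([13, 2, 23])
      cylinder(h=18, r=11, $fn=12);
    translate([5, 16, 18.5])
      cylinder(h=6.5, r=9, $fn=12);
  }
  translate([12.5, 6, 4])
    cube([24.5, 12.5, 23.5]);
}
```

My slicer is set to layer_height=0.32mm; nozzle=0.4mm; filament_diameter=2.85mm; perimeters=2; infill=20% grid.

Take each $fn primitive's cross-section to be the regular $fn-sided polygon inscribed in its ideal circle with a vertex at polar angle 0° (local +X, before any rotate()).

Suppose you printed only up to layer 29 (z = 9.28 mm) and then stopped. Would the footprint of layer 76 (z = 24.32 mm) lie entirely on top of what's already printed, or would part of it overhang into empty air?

part overhangs

Compare the two slices. At z = 9.28: the r=9.5 cylinder contributes a regular 12-gon of circumradius 9.5 (area = (12/2)·9.500²·sin(360°/12) = 270.75 mm²); the cylinder at (13, 2) is not intersected at this z (z outside [23, 41]); the cylinder at (5, 16) is absent (z outside [18.5, 25]); Combining (union): only the r=9.5 cylinder is present, so the union is just that shape — area = 270.75 mm²; the 24.5×12.5 cube at (12.5, 6) contributes its full rectangle (area 306.25 mm²); Taking the union: the 2 present regions are separate (no shared area or edge), so areas and boundary lengths simply add and each stays a separate island — area = 577.00 mm². At z = 24.32: the cylinder: section is a regular 12-gon, circumradius r=9.5 (area = (12/2)·9.500²·sin(360°/12) = 270.75 mm²); the r=11 cylinder at (13, 2) gives a regular 12-gon of circumradius 11 (constant along its height) (area = (12/2)·11.000²·sin(360°/12) = 363.00 mm²); the r=9 cylinder at (5, 16) gives a regular 12-gon of circumradius 9 (constant along its height) (area = (12/2)·9.000²·sin(360°/12) = 243.00 mm²); Merging all regions: the regions partially overlap — summed areas 876.75 mm² minus the doubly-counted overlap 102.19 mm² gives 774.56 mm² — area = 774.56 mm²; the 24.5×12.5 cube at (12.5, 6) contributes its full rectangle (area 306.25 mm²); Combining (union): the regions partially overlap — summed areas 1080.81 mm² minus the doubly-counted overlap 58.61 mm² gives 1022.20 mm² — area = 1022.20 mm². Checking containment: at z = 24.32 the cross-section extends beyond the z = 9.28 cross-section by about 445.20 mm².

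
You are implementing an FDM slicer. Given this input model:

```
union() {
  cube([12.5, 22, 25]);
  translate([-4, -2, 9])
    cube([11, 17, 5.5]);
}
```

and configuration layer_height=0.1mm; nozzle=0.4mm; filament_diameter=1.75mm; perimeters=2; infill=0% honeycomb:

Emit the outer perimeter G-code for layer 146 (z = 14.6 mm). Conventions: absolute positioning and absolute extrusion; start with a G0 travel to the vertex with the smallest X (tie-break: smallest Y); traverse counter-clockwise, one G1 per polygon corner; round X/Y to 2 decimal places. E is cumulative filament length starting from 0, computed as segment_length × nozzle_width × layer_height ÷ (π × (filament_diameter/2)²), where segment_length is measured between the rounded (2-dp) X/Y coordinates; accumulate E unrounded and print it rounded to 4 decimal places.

G0 X0.00 Y0.00 Z14.60
G1 X12.50 Y0.00 E0.2079
G1 X12.50 Y22.00 E0.5737
G1 X0.00 Y22.00 E0.7816
G1 X0.00 Y0.00 E1.1475

At z = 14.6 mm: the cube (footprint 12.5×22) is included at this height; the cube at (-4, -2) is absent (z outside [9, 14.5]); Taking the union: only the 12.5×22 cube is present, so the union is just that shape — 1 connected region. The outline is a single polygon with 4 vertices. Extrusion per mm of travel: 0.4 × 0.1 / (π × 0.875²) = 0.016630. Accumulating E over each segment gives final E = 1.1475.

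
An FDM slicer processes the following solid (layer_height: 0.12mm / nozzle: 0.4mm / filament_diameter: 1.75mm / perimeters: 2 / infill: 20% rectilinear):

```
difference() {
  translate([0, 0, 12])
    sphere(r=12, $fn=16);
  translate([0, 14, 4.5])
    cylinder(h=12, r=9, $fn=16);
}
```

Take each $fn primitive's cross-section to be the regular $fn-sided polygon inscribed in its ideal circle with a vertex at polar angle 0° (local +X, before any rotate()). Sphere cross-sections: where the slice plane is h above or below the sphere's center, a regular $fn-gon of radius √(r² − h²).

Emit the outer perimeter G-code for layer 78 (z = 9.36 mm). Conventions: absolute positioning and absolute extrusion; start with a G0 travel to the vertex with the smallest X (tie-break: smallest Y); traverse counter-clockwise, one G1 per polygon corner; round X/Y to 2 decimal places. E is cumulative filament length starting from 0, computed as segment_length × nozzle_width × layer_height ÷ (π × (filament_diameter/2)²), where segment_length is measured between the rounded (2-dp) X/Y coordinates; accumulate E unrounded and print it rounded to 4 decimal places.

G0 X-11.71 Y0.00 Z9.36
G1 X-10.81 Y-4.48 E0.0912
G1 X-8.28 Y-8.28 E0.1823
G1 X-4.48 Y-10.81 E0.2734
G1 X0.00 Y-11.71 E0.3646
G1 X4.48 Y-10.81 E0.4558
G1 X8.28 Y-8.28 E0.5469
G1 X10.81 Y-4.48 E0.6380
G1 X11.71 Y0.00 E0.7292
G1 X10.81 Y4.48 E0.8204
G1 X8.28 Y8.28 E0.9115
G1 X7.25 Y8.96 E0.9361
G1 X6.36 Y7.64 E0.9679
G1 X3.44 Y5.69 E1.0379
G1 X0.00 Y5.00 E1.1080
G1 X-3.44 Y5.69 E1.1780
G1 X-6.36 Y7.64 E1.2480
G1 X-7.25 Y8.96 E1.2798
G1 X-8.28 Y8.28 E1.3044
G1 X-10.81 Y4.48 E1.3955
G1 X-11.71 Y0.00 E1.4867

At z = 9.36 mm: the r=12 sphere contributes a regular 16-gon of circumradius √(12²−2.64²) = 11.706; the cylinder at (0, 14): section is a regular 16-gon, circumradius r=9; Subtracting the remaining from the first: starting from the r=12 sphere, the r=9 cylinder at (0, 14) partially overlaps it — only the 65.28 mm² overlap (of its 247.98 mm²) is removed, clipping the outline — 1 connected region. The outline is a single polygon with 20 vertices. Extrusion per mm of travel: 0.4 × 0.12 / (π × 0.875²) = 0.019956. Accumulating E over each segment gives final E = 1.4867.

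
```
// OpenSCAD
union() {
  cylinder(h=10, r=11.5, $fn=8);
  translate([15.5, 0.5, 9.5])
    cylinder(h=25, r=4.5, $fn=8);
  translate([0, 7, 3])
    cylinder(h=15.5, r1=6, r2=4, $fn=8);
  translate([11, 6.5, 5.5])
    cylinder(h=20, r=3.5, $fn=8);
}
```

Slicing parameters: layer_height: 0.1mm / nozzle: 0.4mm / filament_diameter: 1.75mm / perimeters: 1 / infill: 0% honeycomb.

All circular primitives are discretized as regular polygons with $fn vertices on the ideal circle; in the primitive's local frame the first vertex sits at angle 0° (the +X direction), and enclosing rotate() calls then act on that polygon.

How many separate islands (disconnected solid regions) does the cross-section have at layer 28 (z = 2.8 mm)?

1

At z = 2.8 mm: the cylinder: section is a regular 8-gon, circumradius r=11.5; the cylinder at (15.5, 0.5) is not intersected at this z (z outside [9.5, 34.5]); the cone at (0, 7) is absent (z outside [3, 18.5]); the cylinder at (11, 6.5) is absent (z outside [5.5, 25.5]); Combining (union): only the r=11.5 cylinder is present, so the union is just that shape — 1 connected region. Overall, the cross-section is a single solid region. Island count = 1.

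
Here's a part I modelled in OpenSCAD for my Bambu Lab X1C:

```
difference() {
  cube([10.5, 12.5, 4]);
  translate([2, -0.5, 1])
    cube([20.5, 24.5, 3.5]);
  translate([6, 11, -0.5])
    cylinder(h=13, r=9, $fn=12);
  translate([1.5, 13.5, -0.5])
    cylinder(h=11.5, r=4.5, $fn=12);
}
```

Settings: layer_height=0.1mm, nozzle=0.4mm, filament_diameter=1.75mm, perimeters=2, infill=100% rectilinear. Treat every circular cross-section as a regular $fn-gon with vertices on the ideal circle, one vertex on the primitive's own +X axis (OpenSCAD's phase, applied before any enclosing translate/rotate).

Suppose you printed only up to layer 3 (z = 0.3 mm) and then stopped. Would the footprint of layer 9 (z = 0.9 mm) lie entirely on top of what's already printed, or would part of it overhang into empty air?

entirely on top

Compare the two slices. At z = 0.3: the cube is present — its section is the full 10.5×12.5 rectangle (area 131.25 mm²); the cube at (2, -0.5) is absent (z outside [1, 4.5]); the r=9 cylinder at (6, 11) contributes a regular 12-gon of circumradius 9 (area = (12/2)·9.000²·sin(360°/12) = 243.00 mm²); the r=4.5 cylinder at (1.5, 13.5) contributes a regular 12-gon of circumradius 4.5 (area = (12/2)·4.500²·sin(360°/12) = 60.75 mm²); Subtracting the remaining from the first: starting from the 10.5×12.5 cube (131.25 mm²), the r=9 cylinder at (6, 11) partially overlaps it — only the 101.89 mm² overlap (of its 243.00 mm²) is removed, clipping the outline; the r=4.5 cylinder at (1.5, 13.5) misses the remaining region (no effect) — area = 29.36 mm². At z = 0.9: the cube is present — its section is the full 10.5×12.5 rectangle (area 131.25 mm²); the cube at (2, -0.5) is not intersected at this z (z outside [1, 4.5]); the r=9 cylinder at (6, 11) gives a regular 12-gon of circumradius 9 (constant along its height) (area = (12/2)·9.000²·sin(360°/12) = 243.00 mm²); the r=4.5 cylinder at (1.5, 13.5) contributes a regular 12-gon of circumradius 4.5 (area = (12/2)·4.500²·sin(360°/12) = 60.75 mm²); Taking the first minus the rest: starting from the 10.5×12.5 cube (131.25 mm²), the r=9 cylinder at (6, 11) partially overlaps it — only the 101.89 mm² overlap (of its 243.00 mm²) is removed, clipping the outline; the r=4.5 cylinder at (1.5, 13.5) misses the remaining region (no effect) — area = 29.36 mm². Checking containment: the cross-section at z = 0.9 is a subset of the cross-section at z = 0.3.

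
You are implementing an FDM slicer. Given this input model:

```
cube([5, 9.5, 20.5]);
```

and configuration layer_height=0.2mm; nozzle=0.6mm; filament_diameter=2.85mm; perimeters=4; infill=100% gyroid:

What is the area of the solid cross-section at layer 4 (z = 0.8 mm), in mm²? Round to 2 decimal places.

At z = 0.8 mm: the 5×9.5 cube contributes its full rectangle (area 47.50 mm²). Overall, the cross-section is a single solid region. Net area = 47.50 mm².

47.50 mm²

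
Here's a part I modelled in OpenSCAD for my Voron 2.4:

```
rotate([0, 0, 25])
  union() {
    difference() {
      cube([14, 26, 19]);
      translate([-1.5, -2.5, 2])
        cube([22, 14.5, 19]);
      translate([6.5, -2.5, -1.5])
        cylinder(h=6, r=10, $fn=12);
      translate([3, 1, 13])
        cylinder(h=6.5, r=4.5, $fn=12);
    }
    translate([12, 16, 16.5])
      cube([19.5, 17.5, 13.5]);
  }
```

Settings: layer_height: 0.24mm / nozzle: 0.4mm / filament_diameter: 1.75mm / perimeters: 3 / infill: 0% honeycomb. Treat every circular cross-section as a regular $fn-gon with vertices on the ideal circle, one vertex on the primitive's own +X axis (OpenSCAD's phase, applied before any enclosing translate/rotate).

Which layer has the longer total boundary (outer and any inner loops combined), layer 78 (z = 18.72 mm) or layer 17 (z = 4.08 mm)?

Layer 78 (z = 18.72): the 14×26 cube contributes its full rectangle (perimeter 80.00 mm); the 22×14.5 cube at (-1.5, -2.5) contributes its full rectangle (perimeter 73.00 mm); the cylinder at (6.5, -2.5) is not intersected at this z (z outside [-1.5, 4.5]); the r=4.5 cylinder at (3, 1) gives a regular 12-gon of circumradius 4.5 (constant along its height) (perimeter = 2·12·4.500·sin(180°/12) = 27.95 mm); After the difference (first − rest): starting from the 14×26 cube, the 22×14.5 cube at (-1.5, -2.5) partially overlaps it — only the 168.00 mm² overlap (of its 319.00 mm²) is removed, clipping the outline; the r=4.5 cylinder at (3, 1) misses the remaining region (no effect) — boundary = 56.00 mm; the 19.5×17.5 cube at (12, 16) contributes its full rectangle (perimeter 74.00 mm); Taking the union: the regions partially overlap (shared area 20.00 mm²), so the edge portions inside another operand are dropped and the merged outline is re-measured after clipping — boundary = 106.00 mm; (rotated 25° about Z; rotation is an isometry so areas/perimeters/island counts are preserved). So its perimeter = 106.00 mm. Layer 17 (z = 4.08): the cube (footprint 14×26) is included at this height (perimeter 80.00 mm); the cube at (-1.5, -2.5) (footprint 22×14.5) is included at this height (perimeter 73.00 mm); the cylinder at (6.5, -2.5): section is a regular 12-gon, circumradius r=10 (perimeter = 2·12·10.000·sin(180°/12) = 62.12 mm); the cylinder at (3, 1) is not intersected at this z (z outside [13, 19.5]); Subtracting the remaining from the first: starting from the 14×26 cube, the 22×14.5 cube at (-1.5, -2.5) partially overlaps it — only the 168.00 mm² overlap (of its 319.00 mm²) is removed, clipping the outline; the r=10 cylinder at (6.5, -2.5) misses the remaining region (no effect) — boundary = 56.00 mm; the cube at (12, 16) does not reach this height (z outside [16.5, 30]); Taking the union: only the result so far is present, so the union is just that shape — boundary = 56.00 mm; (rotated 25° about Z; rotation is an isometry so areas/perimeters/island counts are preserved). So its perimeter = 56.00 mm. Layer 78 is larger (106.00 vs 56.00 mm).

layer 78 (z = 18.72 mm)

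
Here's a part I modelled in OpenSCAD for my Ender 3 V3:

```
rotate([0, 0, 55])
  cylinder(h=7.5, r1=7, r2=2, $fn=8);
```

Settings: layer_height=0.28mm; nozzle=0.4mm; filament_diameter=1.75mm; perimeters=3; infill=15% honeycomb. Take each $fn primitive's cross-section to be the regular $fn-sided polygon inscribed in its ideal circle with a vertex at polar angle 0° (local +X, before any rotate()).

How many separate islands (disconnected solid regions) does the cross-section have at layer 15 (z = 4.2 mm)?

1

At z = 4.2 mm: the cone (r1=7→r2=2) has section circumradius 4.200 here — a regular 8-gon; (rotated 55° about Z; rotation is an isometry so areas/perimeters/island counts are preserved). Overall, the cross-section is a single solid region. Island count = 1.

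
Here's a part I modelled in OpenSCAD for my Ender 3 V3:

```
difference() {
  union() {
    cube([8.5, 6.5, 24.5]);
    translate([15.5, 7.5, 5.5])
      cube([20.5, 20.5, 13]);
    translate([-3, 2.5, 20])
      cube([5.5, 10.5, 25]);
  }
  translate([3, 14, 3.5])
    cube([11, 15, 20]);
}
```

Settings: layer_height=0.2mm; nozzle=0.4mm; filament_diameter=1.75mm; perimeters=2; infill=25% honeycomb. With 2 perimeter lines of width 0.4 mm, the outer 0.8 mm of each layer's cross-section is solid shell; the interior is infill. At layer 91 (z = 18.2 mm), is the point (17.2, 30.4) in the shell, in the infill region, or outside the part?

outside

At z = 18.2 mm: the cube is present — its section is the full 8.5×6.5 rectangle; the 20.5×20.5 cube at (15.5, 7.5) contributes its full rectangle; the cube at (-3, 2.5) does not reach this height (z outside [20, 45]); Merging all regions: the 2 present regions are separate (no shared area or edge), so areas and boundary lengths simply add and each stays a separate island — 2 connected regions; the 11×15 cube at (3, 14) contributes its full rectangle; Taking the first minus the rest: starting from that combined region, the 11×15 cube at (3, 14) misses the remaining region (no effect) — 2 connected regions. Overall, the cross-section has 2 separate islands. The nearest boundary edge runs (15.50, 28.00)→(36.00, 28.00); distance from the point to it = 2.40 mm. The point is not inside any of the regions above, so it lies outside the cross-section (2.40 mm from the nearest boundary).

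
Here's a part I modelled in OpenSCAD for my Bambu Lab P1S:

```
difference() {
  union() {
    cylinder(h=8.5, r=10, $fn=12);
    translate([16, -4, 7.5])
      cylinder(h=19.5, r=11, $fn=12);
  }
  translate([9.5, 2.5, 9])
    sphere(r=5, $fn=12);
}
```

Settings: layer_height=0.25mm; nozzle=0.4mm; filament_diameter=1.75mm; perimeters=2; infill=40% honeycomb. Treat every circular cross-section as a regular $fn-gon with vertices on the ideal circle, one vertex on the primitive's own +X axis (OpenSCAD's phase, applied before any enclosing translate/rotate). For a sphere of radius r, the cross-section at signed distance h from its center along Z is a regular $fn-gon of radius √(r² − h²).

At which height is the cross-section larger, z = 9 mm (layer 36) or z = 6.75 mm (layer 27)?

layer 36 (z = 9 mm)

Layer 36 (z = 9): the cylinder does not reach this height (z outside [0, 8.5]); the cylinder at (16, -4): section is a regular 12-gon, circumradius r=11 (area = (12/2)·11.000²·sin(360°/12) = 363.00 mm²); Combining (union): only the r=11 cylinder at (16, -4) is present, so the union is just that shape — area = 363.00 mm²; the sphere at (9.5, 2.5): section is a regular 12-gon, circumradius = √(r²−h²) = √(5²−0²) = 5.000 (area = (12/2)·5.000²·sin(360°/12) = 75.00 mm²); Taking the first minus the rest: starting from that combined region (363.00 mm²), the r=5 sphere at (9.5, 2.5) partially overlaps it — only the 49.07 mm² overlap (of its 75.00 mm²) is removed, clipping the outline — area = 313.93 mm². So its area = 313.93 mm². Layer 27 (z = 6.75): the cylinder: section is a regular 12-gon, circumradius r=10 (area = (12/2)·10.000²·sin(360°/12) = 300.00 mm²); the cylinder at (16, -4) does not reach this height (z outside [7.5, 27]); Merging all regions: only the r=10 cylinder is present, so the union is just that shape — area = 300.00 mm²; the r=5 sphere at (9.5, 2.5) slices to a regular 12-gon of circumradius 4.465 (√(r²−h²) with h=2.25 from center) (area = (12/2)·4.465²·sin(360°/12) = 59.81 mm²); After the difference (first − rest): starting from the result so far (300.00 mm²), the r=5 sphere at (9.5, 2.5) partially overlaps it — only the 26.77 mm² overlap (of its 59.81 mm²) is removed, clipping the outline — area = 273.23 mm². So its area = 273.23 mm². Layer 36 is larger (313.93 vs 273.23 mm²).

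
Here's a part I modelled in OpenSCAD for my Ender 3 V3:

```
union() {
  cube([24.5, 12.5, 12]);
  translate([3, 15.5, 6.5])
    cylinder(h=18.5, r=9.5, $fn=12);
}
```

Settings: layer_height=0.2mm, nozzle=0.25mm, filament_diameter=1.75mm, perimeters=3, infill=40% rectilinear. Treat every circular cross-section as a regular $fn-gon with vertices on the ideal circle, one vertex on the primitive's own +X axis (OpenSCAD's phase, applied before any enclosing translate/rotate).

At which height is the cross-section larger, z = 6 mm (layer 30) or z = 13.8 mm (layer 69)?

layer 30 (z = 6 mm)

Layer 30 (z = 6): the cube is present — its section is the full 24.5×12.5 rectangle (area 306.25 mm²); the cylinder at (3, 15.5) does not reach this height (z outside [6.5, 25]); Merging all regions: only the 24.5×12.5 cube is present, so the union is just that shape — area = 306.25 mm². So its area = 306.25 mm². Layer 69 (z = 13.8): the cube is not intersected at this z (z outside [0, 12]); the r=9.5 cylinder at (3, 15.5) contributes a regular 12-gon of circumradius 9.5 (area = (12/2)·9.500²·sin(360°/12) = 270.75 mm²); Combining (union): only the r=9.5 cylinder at (3, 15.5) is present, so the union is just that shape — area = 270.75 mm². So its area = 270.75 mm². Layer 30 is larger (306.25 vs 270.75 mm²).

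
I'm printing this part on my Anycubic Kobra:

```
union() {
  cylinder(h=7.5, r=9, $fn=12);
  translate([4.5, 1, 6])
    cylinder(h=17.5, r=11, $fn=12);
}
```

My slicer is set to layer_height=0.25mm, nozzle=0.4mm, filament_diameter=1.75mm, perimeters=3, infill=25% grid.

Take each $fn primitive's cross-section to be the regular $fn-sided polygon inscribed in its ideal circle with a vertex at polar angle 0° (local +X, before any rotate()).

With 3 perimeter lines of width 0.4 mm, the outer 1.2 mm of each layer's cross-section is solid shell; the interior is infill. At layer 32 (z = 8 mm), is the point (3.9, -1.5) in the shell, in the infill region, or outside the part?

infill

At z = 8 mm: the cylinder does not reach this height (z outside [0, 7.5]); the r=11 cylinder at (4.5, 1) gives a regular 12-gon of circumradius 11 (constant along its height); Merging all regions: only the r=11 cylinder at (4.5, 1) is present, so the union is just that shape — 1 connected region. Overall, the cross-section is a single solid region. The nearest boundary edge runs (-1.00, -8.53)→(4.50, -10.00); distance from the point to it = 8.06 mm. The point is inside the cross-section and 8.06 mm from the nearest boundary — more than the 1.2 mm shell width (3 × 0.4), so it's in the infill interior.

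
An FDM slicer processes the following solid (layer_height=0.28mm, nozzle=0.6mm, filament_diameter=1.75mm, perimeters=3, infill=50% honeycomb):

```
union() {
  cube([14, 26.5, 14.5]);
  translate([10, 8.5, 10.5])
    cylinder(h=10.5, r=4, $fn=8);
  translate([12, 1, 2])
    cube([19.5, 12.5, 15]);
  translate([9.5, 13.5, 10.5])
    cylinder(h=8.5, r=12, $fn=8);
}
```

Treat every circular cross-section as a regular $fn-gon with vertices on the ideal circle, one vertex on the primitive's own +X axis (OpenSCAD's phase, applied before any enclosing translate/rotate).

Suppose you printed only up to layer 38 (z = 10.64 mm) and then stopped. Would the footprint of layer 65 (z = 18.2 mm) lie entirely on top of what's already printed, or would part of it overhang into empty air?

entirely on top

Compare the two slices. At z = 10.64: the cube is present — its section is the full 14×26.5 rectangle (area 371.00 mm²); the r=4 cylinder at (10, 8.5) contributes a regular 8-gon of circumradius 4 (area = (8/2)·4.000²·sin(360°/8) = 45.25 mm²); the cube at (12, 1) is present — its section is the full 19.5×12.5 rectangle (area 243.75 mm²); the r=12 cylinder at (9.5, 13.5) contributes a regular 8-gon of circumradius 12 (area = (8/2)·12.000²·sin(360°/8) = 407.29 mm²); Combining (union): the regions partially overlap — summed areas 1067.30 mm² minus the doubly-counted overlap 410.44 mm² gives 656.86 mm² — area = 656.86 mm². At z = 18.2: the cube is not intersected at this z (z outside [0, 14.5]); the r=4 cylinder at (10, 8.5) contributes a regular 8-gon of circumradius 4 (area = (8/2)·4.000²·sin(360°/8) = 45.25 mm²); the cube at (12, 1) does not reach this height (z outside [2, 17]); the r=12 cylinder at (9.5, 13.5) gives a regular 8-gon of circumradius 12 (constant along its height) (area = (8/2)·12.000²·sin(360°/8) = 407.29 mm²); Merging all regions: the r=4 cylinder at (10, 8.5) lies entirely inside the r=12 cylinder at (9.5, 13.5), so the union is just the r=12 cylinder at (9.5, 13.5) — area = 407.29 mm². Checking containment: the cross-section at z = 18.2 is a subset of the cross-section at z = 10.64.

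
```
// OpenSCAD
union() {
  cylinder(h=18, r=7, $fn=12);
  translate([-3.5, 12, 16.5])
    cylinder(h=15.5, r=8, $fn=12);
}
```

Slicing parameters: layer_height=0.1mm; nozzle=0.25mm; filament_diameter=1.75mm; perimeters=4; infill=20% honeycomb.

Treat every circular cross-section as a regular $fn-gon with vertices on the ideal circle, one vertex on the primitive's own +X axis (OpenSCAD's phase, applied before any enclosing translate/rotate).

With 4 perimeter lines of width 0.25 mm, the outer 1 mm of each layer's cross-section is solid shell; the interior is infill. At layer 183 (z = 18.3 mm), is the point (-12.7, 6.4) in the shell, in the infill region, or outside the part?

outside

At z = 18.3 mm: the cylinder is not intersected at this z (z outside [0, 18]); the r=8 cylinder at (-3.5, 12) contributes a regular 12-gon of circumradius 8; Merging all regions: only the r=8 cylinder at (-3.5, 12) is present, so the union is just that shape — 1 connected region. Overall, the cross-section is a single solid region. The nearest boundary edge runs (-11.50, 12.00)→(-10.43, 8.00); distance from the point to it = 2.78 mm. The point is not inside any of the regions above, so it lies outside the cross-section (2.78 mm from the nearest boundary).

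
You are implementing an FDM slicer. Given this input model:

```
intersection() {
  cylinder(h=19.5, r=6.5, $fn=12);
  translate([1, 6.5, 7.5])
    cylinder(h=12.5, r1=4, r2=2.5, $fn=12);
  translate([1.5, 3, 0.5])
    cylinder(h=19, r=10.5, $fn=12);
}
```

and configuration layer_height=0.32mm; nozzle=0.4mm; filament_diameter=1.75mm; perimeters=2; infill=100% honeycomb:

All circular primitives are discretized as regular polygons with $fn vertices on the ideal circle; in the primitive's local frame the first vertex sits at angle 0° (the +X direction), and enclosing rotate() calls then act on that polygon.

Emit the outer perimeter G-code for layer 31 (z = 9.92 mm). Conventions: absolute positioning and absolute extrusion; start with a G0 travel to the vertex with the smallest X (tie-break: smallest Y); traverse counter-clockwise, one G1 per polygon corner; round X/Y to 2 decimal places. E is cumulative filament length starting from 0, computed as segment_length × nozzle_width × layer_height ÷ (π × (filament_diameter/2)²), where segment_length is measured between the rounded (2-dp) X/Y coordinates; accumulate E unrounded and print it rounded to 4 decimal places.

At z = 9.92 mm: the cylinder: section is a regular 12-gon, circumradius r=6.5; the cone at (1, 6.5) (r1=4→r2=2.5) has section circumradius 3.710 here — a regular 12-gon; the r=10.5 cylinder at (1.5, 3) contributes a regular 12-gon of circumradius 10.5; Keeping only the common overlap: the cone at (1, 6.5) partially overlaps the r=6.5 cylinder; clipping to the common part keeps 16.55 mm²; the running intersection lies inside the r=10.5 cylinder at (1.5, 3), so it is kept whole — 1 connected region. The outline is a single polygon with 8 vertices. Extrusion per mm of travel: 0.4 × 0.32 / (π × 0.875²) = 0.053216. Accumulating E over each segment gives final E = 0.8654.

G0 X-2.53 Y5.82 Z9.92
G1 X-2.21 Y4.65 E0.0645
G1 X-0.85 Y3.29 E0.1669
G1 X1.00 Y2.79 E0.2689
G1 X2.85 Y3.29 E0.3709
G1 X4.22 Y4.66 E0.4740
G1 X3.25 Y5.63 E0.5470
G1 X0.00 Y6.50 E0.7260
G1 X-2.53 Y5.82 E0.8654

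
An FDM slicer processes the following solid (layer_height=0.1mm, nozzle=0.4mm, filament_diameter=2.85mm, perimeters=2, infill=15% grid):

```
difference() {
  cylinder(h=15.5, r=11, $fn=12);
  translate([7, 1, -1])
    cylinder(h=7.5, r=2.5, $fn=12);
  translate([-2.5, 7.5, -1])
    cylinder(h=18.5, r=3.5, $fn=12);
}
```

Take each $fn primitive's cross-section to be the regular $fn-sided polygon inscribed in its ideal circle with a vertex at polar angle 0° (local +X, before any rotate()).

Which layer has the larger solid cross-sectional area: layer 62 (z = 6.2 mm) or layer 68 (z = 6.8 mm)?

layer 68 (z = 6.8 mm)

Layer 62 (z = 6.2): the r=11 cylinder gives a regular 12-gon of circumradius 11 (constant along its height) (area = (12/2)·11.000²·sin(360°/12) = 363.00 mm²); the cylinder at (7, 1): section is a regular 12-gon, circumradius r=2.5 (area = (12/2)·2.500²·sin(360°/12) = 18.75 mm²); the r=3.5 cylinder at (-2.5, 7.5) contributes a regular 12-gon of circumradius 3.5 (area = (12/2)·3.500²·sin(360°/12) = 36.75 mm²); Subtracting the remaining from the first: starting from the r=11 cylinder (363.00 mm²), the r=2.5 cylinder at (7, 1) lies wholly inside it (removes its full 18.75 mm² and its 15.53 mm outline becomes a hole wall); the r=3.5 cylinder at (-2.5, 7.5) partially overlaps it — only the 34.85 mm² overlap (of its 36.75 mm²) is removed, clipping the outline — area = 309.40 mm². So its area = 309.40 mm². Layer 68 (z = 6.8): the r=11 cylinder gives a regular 12-gon of circumradius 11 (constant along its height) (area = (12/2)·11.000²·sin(360°/12) = 363.00 mm²); the cylinder at (7, 1) is absent (z outside [-1, 6.5]); the r=3.5 cylinder at (-2.5, 7.5) contributes a regular 12-gon of circumradius 3.5 (area = (12/2)·3.500²·sin(360°/12) = 36.75 mm²); After the difference (first − rest): starting from the r=11 cylinder (363.00 mm²), the r=3.5 cylinder at (-2.5, 7.5) partially overlaps it — only the 34.85 mm² overlap (of its 36.75 mm²) is removed, clipping the outline — area = 328.15 mm². So its area = 328.15 mm². Layer 68 is larger (328.15 vs 309.40 mm²).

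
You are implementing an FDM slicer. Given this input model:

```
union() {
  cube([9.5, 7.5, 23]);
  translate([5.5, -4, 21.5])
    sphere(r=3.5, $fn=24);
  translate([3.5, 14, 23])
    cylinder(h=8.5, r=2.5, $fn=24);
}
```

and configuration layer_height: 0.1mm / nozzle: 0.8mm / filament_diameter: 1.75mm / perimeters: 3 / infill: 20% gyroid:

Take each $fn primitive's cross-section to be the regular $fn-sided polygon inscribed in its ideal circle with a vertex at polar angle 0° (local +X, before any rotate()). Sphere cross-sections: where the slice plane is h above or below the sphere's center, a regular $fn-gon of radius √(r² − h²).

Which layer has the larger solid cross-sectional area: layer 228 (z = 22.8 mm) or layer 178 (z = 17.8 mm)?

Layer 228 (z = 22.8): the 9.5×7.5 cube contributes its full rectangle (area 71.25 mm²); the sphere at (5.5, -4): section is a regular 24-gon, circumradius = √(r²−h²) = √(3.5²−1.3²) = 3.250 (area = (24/2)·3.250²·sin(360°/24) = 32.80 mm²); the cylinder at (3.5, 14) is absent (z outside [23, 31.5]); Merging all regions: the 2 present regions are separate (no shared area or edge), so areas and boundary lengths simply add and each stays a separate island — area = 104.05 mm². So its area = 104.05 mm². Layer 178 (z = 17.8): the cube (footprint 9.5×7.5) is included at this height (area 71.25 mm²); the sphere at (5.5, -4) is not intersected at this z (|z−center|=3.700 > r=3.5); the cylinder at (3.5, 14) is absent (z outside [23, 31.5]); Merging all regions: only the 9.5×7.5 cube is present, so the union is just that shape — area = 71.25 mm². So its area = 71.25 mm². Layer 228 is larger (104.05 vs 71.25 mm²).

layer 228 (z = 22.8 mm)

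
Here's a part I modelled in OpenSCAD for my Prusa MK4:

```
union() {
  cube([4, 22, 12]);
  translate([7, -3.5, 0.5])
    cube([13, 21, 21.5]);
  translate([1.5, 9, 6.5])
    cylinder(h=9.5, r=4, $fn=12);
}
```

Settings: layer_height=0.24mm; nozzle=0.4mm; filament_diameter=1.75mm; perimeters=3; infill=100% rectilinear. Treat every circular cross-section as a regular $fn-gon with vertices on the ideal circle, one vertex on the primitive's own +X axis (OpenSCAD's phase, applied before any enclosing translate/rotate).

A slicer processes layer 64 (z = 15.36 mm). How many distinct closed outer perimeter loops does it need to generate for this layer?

At z = 15.36 mm: the cube does not reach this height (z outside [0, 12]); the cube at (7, -3.5) is present — its section is the full 13×21 rectangle; the cylinder at (1.5, 9): section is a regular 12-gon, circumradius r=4; Taking the union: the 2 present regions are separate (no shared area or edge), so areas and boundary lengths simply add and each stays a separate island — 2 connected regions. The result has 2 disconnected regions.

2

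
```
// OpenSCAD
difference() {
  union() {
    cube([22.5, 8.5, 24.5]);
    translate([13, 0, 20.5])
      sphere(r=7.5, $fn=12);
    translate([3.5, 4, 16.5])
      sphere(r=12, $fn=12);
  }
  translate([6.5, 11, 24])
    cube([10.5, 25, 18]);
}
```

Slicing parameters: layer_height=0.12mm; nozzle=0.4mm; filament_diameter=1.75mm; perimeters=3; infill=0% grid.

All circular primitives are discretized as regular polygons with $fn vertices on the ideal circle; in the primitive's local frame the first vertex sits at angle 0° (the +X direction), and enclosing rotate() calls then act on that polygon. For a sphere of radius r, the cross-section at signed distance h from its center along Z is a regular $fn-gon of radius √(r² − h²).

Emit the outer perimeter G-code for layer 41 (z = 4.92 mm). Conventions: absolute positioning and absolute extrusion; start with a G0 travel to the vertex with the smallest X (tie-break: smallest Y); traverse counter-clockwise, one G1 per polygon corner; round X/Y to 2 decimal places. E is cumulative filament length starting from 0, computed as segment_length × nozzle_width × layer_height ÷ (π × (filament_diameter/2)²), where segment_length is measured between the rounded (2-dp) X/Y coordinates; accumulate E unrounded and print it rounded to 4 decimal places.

G0 X0.00 Y0.00 Z4.92
G1 X22.50 Y0.00 E0.4490
G1 X22.50 Y8.50 E0.6186
G1 X0.00 Y8.50 E1.0677
G1 X0.00 Y0.00 E1.2373

At z = 4.92 mm: the cube is present — its section is the full 22.5×8.5 rectangle; the sphere at (13, 0) is absent (|z−center|=15.580 > r=7.5); the r=12 sphere at (3.5, 4) contributes a regular 12-gon of circumradius √(12²−11.58²) = 3.147; Combining (union): the r=12 sphere at (3.5, 4) lies entirely inside the 22.5×8.5 cube, so the union is just the 22.5×8.5 cube — 1 connected region; the cube at (6.5, 11) is not intersected at this z (z outside [24, 42]); After the difference (first − rest): none of the subtracted shapes is present at this height, so the result so far is unchanged — 1 connected region. The outline is a single polygon with 4 vertices. Extrusion per mm of travel: 0.4 × 0.12 / (π × 0.875²) = 0.019956. Accumulating E over each segment gives final E = 1.2373.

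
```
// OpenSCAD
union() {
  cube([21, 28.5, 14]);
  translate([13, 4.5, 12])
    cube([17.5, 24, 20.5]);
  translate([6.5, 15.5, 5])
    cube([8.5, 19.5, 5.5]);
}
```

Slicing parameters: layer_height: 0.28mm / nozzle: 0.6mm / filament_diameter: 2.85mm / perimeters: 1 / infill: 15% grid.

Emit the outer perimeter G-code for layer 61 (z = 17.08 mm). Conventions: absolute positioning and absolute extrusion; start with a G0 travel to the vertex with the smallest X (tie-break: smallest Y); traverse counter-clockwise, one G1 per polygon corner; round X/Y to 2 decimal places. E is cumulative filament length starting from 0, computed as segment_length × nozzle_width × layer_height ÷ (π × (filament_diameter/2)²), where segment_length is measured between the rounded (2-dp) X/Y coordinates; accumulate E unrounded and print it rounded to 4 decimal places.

G0 X13.00 Y4.50 Z17.08
G1 X30.50 Y4.50 E0.4609
G1 X30.50 Y28.50 E1.0929
G1 X13.00 Y28.50 E1.5538
G1 X13.00 Y4.50 E2.1858

At z = 17.08 mm: the cube is absent (z outside [0, 14]); the cube at (13, 4.5) is present — its section is the full 17.5×24 rectangle; the cube at (6.5, 15.5) is absent (z outside [5, 10.5]); Combining (union): only the 17.5×24 cube at (13, 4.5) is present, so the union is just that shape — 1 connected region. The outline is a single polygon with 4 vertices. Extrusion per mm of travel: 0.6 × 0.28 / (π × 1.425²) = 0.026335. Accumulating E over each segment gives final E = 2.1858.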